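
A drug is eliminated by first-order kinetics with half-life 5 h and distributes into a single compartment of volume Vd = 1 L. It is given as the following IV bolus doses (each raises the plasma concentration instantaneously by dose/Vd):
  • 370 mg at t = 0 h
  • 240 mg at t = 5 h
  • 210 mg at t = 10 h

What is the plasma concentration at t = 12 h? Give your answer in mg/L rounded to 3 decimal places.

320.195 mg/L

k = ln 2 / 5 = 0.13863 per h
Dose 1 (370 mg at t=0 h): 370·exp(−0.13863·12) = 70.102 mg/L
Dose 2 (240 mg at t=5 h): 240·exp(−0.13863·7) = 90.943 mg/L
Dose 3 (210 mg at t=10 h): 210·exp(−0.13863·2) = 159.150 mg/L
C(12) = 70.102 + 90.943 + 159.150 = 320.195 mg/L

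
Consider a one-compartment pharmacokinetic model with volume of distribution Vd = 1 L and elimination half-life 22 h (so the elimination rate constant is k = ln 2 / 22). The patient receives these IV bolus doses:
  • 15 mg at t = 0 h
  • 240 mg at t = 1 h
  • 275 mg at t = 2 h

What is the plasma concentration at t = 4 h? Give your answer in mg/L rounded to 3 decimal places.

489.784 mg/L

k = ln 2 / 22 = 0.03151 per h
Dose 1 (15 mg at t=0 h): 15·exp(−0.03151·4) = 13.224 mg/L
Dose 2 (240 mg at t=1 h): 240·exp(−0.03151·3) = 218.354 mg/L
Dose 3 (275 mg at t=2 h): 275·exp(−0.03151·2) = 258.206 mg/L
C(4) = 13.224 + 218.354 + 258.206 = 489.784 mg/L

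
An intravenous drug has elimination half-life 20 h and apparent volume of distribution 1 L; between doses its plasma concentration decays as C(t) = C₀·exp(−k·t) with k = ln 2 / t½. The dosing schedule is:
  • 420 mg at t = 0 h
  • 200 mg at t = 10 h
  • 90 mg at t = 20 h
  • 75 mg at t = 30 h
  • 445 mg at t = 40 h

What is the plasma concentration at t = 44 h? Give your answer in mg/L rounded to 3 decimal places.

k = ln 2 / 20 = 0.03466 per h
Dose 1 (420 mg at t=0 h): 420·exp(−0.03466·44) = 91.408 mg/L
Dose 2 (200 mg at t=10 h): 200·exp(−0.03466·34) = 61.557 mg/L
Dose 3 (90 mg at t=20 h): 90·exp(−0.03466·24) = 39.175 mg/L
Dose 4 (75 mg at t=30 h): 75·exp(−0.03466·14) = 46.168 mg/L
Dose 5 (445 mg at t=40 h): 445·exp(−0.03466·4) = 387.395 mg/L
C(44) = 91.408 + 61.557 + 39.175 + 46.168 + 387.395 = 625.703 mg/L

625.703 mg/L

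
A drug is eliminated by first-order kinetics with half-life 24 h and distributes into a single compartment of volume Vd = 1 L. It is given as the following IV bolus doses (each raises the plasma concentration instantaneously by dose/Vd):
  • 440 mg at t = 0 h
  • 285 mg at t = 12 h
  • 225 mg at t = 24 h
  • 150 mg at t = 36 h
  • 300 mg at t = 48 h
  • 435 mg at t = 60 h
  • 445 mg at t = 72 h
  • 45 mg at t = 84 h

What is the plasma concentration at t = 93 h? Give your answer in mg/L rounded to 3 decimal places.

k = ln 2 / 24 = 0.02888 per h
Dose 1 (440 mg at t=0 h): 440·exp(−0.02888·93) = 29.989 mg/L
Dose 2 (285 mg at t=12 h): 285·exp(−0.02888·81) = 27.471 mg/L
Dose 3 (225 mg at t=24 h): 225·exp(−0.02888·69) = 30.671 mg/L
Dose 4 (150 mg at t=36 h): 150·exp(−0.02888·57) = 28.916 mg/L
Dose 5 (300 mg at t=48 h): 300·exp(−0.02888·45) = 81.788 mg/L
Dose 6 (435 mg at t=60 h): 435·exp(−0.02888·33) = 167.715 mg/L
Dose 7 (445 mg at t=72 h): 445·exp(−0.02888·21) = 242.638 mg/L
Dose 8 (45 mg at t=84 h): 45·exp(−0.02888·9) = 34.700 mg/L
C(93) = 29.989 + 27.471 + 30.671 + 28.916 + 81.788 + 167.715 + 242.638 + 34.700 = 643.888 mg/L

643.888 mg/L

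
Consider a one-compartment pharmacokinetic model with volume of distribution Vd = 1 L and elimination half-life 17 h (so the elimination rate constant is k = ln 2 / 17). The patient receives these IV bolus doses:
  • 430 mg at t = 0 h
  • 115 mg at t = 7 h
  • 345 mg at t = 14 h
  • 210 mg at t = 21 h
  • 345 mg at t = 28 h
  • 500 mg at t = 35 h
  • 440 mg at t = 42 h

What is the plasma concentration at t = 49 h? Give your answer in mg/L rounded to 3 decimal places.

988.739 mg/L

k = ln 2 / 17 = 0.04077 per h
Dose 1 (430 mg at t=0 h): 430·exp(−0.04077·49) = 58.317 mg/L
Dose 2 (115 mg at t=7 h): 115·exp(−0.04077·42) = 20.748 mg/L
Dose 3 (345 mg at t=14 h): 345·exp(−0.04077·35) = 82.804 mg/L
Dose 4 (210 mg at t=21 h): 210·exp(−0.04077·28) = 67.051 mg/L
Dose 5 (345 mg at t=28 h): 345·exp(−0.04077·21) = 146.541 mg/L
Dose 6 (500 mg at t=35 h): 500·exp(−0.04077·14) = 282.529 mg/L
Dose 7 (440 mg at t=42 h): 440·exp(−0.04077·7) = 330.749 mg/L
C(49) = 58.317 + 20.748 + 82.804 + 67.051 + 146.541 + 282.529 + 330.749 = 988.739 mg/L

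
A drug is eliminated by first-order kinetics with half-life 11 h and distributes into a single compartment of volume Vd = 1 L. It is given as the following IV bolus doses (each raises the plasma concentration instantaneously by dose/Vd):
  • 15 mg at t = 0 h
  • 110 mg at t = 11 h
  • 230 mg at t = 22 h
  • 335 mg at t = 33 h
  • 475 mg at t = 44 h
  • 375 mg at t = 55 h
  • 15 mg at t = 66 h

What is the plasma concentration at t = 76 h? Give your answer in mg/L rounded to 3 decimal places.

202.982 mg/L

k = ln 2 / 11 = 0.06301 per h
Dose 1 (15 mg at t=0 h): 15·exp(−0.06301·76) = 0.125 mg/L
Dose 2 (110 mg at t=11 h): 110·exp(−0.06301·65) = 1.831 mg/L
Dose 3 (230 mg at t=22 h): 230·exp(−0.06301·54) = 7.655 mg/L
Dose 4 (335 mg at t=33 h): 335·exp(−0.06301·43) = 22.299 mg/L
Dose 5 (475 mg at t=44 h): 475·exp(−0.06301·32) = 63.237 mg/L
Dose 6 (375 mg at t=55 h): 375·exp(−0.06301·21) = 99.848 mg/L
Dose 7 (15 mg at t=66 h): 15·exp(−0.06301·10) = 7.988 mg/L
C(76) = 0.125 + 1.831 + 7.655 + 22.299 + 63.237 + 99.848 + 7.988 = 202.982 mg/L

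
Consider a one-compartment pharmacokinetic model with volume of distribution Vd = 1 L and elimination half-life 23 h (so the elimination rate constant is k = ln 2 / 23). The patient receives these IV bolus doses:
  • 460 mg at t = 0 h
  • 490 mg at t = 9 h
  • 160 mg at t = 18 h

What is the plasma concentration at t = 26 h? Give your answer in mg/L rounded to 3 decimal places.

629.400 mg/L

k = ln 2 / 23 = 0.03014 per h
Dose 1 (460 mg at t=0 h): 460·exp(−0.03014·26) = 210.118 mg/L
Dose 2 (490 mg at t=9 h): 490·exp(−0.03014·17) = 293.559 mg/L
Dose 3 (160 mg at t=18 h): 160·exp(−0.03014·8) = 125.723 mg/L
C(26) = 210.118 + 293.559 + 125.723 = 629.400 mg/L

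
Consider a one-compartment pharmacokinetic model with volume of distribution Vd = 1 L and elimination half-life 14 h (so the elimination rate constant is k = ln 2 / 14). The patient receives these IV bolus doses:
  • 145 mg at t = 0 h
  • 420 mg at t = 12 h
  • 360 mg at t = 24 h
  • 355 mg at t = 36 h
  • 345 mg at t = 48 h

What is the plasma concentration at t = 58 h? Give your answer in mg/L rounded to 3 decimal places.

447.874 mg/L

k = ln 2 / 14 = 0.04951 per h
Dose 1 (145 mg at t=0 h): 145·exp(−0.04951·58) = 8.208 mg/L
Dose 2 (420 mg at t=12 h): 420·exp(−0.04951·46) = 43.068 mg/L
Dose 3 (360 mg at t=24 h): 360·exp(−0.04951·34) = 66.870 mg/L
Dose 4 (355 mg at t=36 h): 355·exp(−0.04951·22) = 119.449 mg/L
Dose 5 (345 mg at t=48 h): 345·exp(−0.04951·10) = 210.280 mg/L
C(58) = 8.208 + 43.068 + 66.870 + 119.449 + 210.280 = 447.874 mg/L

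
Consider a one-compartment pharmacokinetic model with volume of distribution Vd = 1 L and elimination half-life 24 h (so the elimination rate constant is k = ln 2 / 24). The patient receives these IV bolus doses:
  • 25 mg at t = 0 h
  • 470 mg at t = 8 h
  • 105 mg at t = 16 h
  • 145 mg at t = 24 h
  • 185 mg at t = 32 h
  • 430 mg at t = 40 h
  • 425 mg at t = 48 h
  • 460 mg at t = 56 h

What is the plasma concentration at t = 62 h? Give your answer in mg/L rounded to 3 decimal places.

1155.209 mg/L

k = ln 2 / 24 = 0.02888 per h
Dose 1 (25 mg at t=0 h): 25·exp(−0.02888·62) = 4.171 mg/L
Dose 2 (470 mg at t=8 h): 470·exp(−0.02888·54) = 98.805 mg/L
Dose 3 (105 mg at t=16 h): 105·exp(−0.02888·46) = 27.811 mg/L
Dose 4 (145 mg at t=24 h): 145·exp(−0.02888·38) = 48.388 mg/L
Dose 5 (185 mg at t=32 h): 185·exp(−0.02888·30) = 77.783 mg/L
Dose 6 (430 mg at t=40 h): 430·exp(−0.02888·22) = 227.785 mg/L
Dose 7 (425 mg at t=48 h): 425·exp(−0.02888·14) = 283.653 mg/L
Dose 8 (460 mg at t=56 h): 460·exp(−0.02888·6) = 386.812 mg/L
C(62) = 4.171 + 98.805 + 27.811 + 48.388 + 77.783 + 227.785 + 283.653 + 386.812 = 1155.209 mg/L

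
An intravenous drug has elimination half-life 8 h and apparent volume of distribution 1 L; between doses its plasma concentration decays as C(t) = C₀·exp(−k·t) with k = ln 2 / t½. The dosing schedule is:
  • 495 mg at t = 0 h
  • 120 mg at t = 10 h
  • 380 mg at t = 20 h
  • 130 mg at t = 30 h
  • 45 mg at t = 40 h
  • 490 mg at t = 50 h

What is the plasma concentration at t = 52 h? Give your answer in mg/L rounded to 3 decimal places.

479.646 mg/L

k = ln 2 / 8 = 0.08664 per h
Dose 1 (495 mg at t=0 h): 495·exp(−0.08664·52) = 5.469 mg/L
Dose 2 (120 mg at t=10 h): 120·exp(−0.08664·42) = 3.153 mg/L
Dose 3 (380 mg at t=20 h): 380·exp(−0.08664·32) = 23.750 mg/L
Dose 4 (130 mg at t=30 h): 130·exp(−0.08664·22) = 19.325 mg/L
Dose 5 (45 mg at t=40 h): 45·exp(−0.08664·12) = 15.910 mg/L
Dose 6 (490 mg at t=50 h): 490·exp(−0.08664·2) = 412.039 mg/L
C(52) = 5.469 + 3.153 + 23.750 + 19.325 + 15.910 + 412.039 = 479.646 mg/L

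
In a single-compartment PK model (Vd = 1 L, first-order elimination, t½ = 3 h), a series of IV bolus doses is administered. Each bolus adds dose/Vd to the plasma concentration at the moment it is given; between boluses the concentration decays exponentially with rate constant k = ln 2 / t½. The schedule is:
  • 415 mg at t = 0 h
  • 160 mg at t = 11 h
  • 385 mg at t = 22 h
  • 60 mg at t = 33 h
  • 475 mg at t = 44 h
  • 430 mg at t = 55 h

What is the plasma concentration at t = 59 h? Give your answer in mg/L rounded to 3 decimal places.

k = ln 2 / 3 = 0.23105 per h
Dose 1 (415 mg at t=0 h): 415·exp(−0.23105·59) = 0.000 mg/L
Dose 2 (160 mg at t=11 h): 160·exp(−0.23105·48) = 0.002 mg/L
Dose 3 (385 mg at t=22 h): 385·exp(−0.23105·37) = 0.075 mg/L
Dose 4 (60 mg at t=33 h): 60·exp(−0.23105·26) = 0.148 mg/L
Dose 5 (475 mg at t=44 h): 475·exp(−0.23105·15) = 14.844 mg/L
Dose 6 (430 mg at t=55 h): 430·exp(−0.23105·4) = 170.646 mg/L
C(59) = 0.000 + 0.002 + 0.075 + 0.148 + 14.844 + 170.646 = 185.715 mg/L

185.715 mg/L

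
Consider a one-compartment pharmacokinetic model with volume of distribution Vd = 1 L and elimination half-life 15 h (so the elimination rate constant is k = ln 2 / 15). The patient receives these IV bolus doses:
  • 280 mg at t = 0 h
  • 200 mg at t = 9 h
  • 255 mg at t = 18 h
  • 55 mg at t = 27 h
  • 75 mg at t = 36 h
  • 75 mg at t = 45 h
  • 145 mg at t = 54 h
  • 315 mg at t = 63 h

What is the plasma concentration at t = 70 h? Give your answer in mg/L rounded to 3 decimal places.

k = ln 2 / 15 = 0.04621 per h
Dose 1 (280 mg at t=0 h): 280·exp(−0.04621·70) = 11.024 mg/L
Dose 2 (200 mg at t=9 h): 200·exp(−0.04621·61) = 11.936 mg/L
Dose 3 (255 mg at t=18 h): 255·exp(−0.04621·52) = 23.066 mg/L
Dose 4 (55 mg at t=27 h): 55·exp(−0.04621·43) = 7.541 mg/L
Dose 5 (75 mg at t=36 h): 75·exp(−0.04621·34) = 15.586 mg/L
Dose 6 (75 mg at t=45 h): 75·exp(−0.04621·25) = 23.624 mg/L
Dose 7 (145 mg at t=54 h): 145·exp(−0.04621·16) = 69.226 mg/L
Dose 8 (315 mg at t=63 h): 315·exp(−0.04621·7) = 227.945 mg/L
C(70) = 11.024 + 11.936 + 23.066 + 7.541 + 15.586 + 23.624 + 69.226 + 227.945 = 389.947 mg/L

389.947 mg/L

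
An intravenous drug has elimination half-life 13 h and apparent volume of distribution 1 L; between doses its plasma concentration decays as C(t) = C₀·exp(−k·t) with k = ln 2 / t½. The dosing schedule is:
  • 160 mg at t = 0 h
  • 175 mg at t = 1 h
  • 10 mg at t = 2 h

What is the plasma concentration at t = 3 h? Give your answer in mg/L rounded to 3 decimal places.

k = ln 2 / 13 = 0.05332 per h
Dose 1 (160 mg at t=0 h): 160·exp(−0.05332·3) = 136.349 mg/L
Dose 2 (175 mg at t=1 h): 175·exp(−0.05332·2) = 157.299 mg/L
Dose 3 (10 mg at t=2 h): 10·exp(−0.05332·1) = 9.481 mg/L
C(3) = 136.349 + 157.299 + 9.481 = 303.129 mg/L

303.129 mg/L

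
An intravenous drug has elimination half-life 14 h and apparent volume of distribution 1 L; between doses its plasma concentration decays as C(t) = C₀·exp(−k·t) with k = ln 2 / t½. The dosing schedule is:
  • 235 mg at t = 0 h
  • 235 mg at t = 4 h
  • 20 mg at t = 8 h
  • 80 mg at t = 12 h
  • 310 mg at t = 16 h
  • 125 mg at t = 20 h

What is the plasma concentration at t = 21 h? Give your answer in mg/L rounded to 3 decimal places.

k = ln 2 / 14 = 0.04951 per h
Dose 1 (235 mg at t=0 h): 235·exp(−0.04951·21) = 83.085 mg/L
Dose 2 (235 mg at t=4 h): 235·exp(−0.04951·17) = 101.282 mg/L
Dose 3 (20 mg at t=8 h): 20·exp(−0.04951·13) = 10.508 mg/L
Dose 4 (80 mg at t=12 h): 80·exp(−0.04951·9) = 51.235 mg/L
Dose 5 (310 mg at t=16 h): 310·exp(−0.04951·5) = 242.020 mg/L
Dose 6 (125 mg at t=20 h): 125·exp(−0.04951·1) = 118.962 mg/L
C(21) = 83.085 + 101.282 + 10.508 + 51.235 + 242.020 + 118.962 = 607.092 mg/L

607.092 mg/L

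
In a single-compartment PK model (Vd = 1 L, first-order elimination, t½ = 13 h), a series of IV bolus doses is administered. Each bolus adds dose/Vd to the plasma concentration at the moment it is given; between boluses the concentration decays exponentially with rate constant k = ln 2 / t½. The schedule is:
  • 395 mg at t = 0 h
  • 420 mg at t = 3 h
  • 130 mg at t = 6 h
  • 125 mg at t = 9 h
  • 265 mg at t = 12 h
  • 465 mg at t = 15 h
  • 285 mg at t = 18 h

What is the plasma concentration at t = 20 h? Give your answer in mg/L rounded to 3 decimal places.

1222.139 mg/L

k = ln 2 / 13 = 0.05332 per h
Dose 1 (395 mg at t=0 h): 395·exp(−0.05332·20) = 135.980 mg/L
Dose 2 (420 mg at t=3 h): 420·exp(−0.05332·17) = 169.666 mg/L
Dose 3 (130 mg at t=6 h): 130·exp(−0.05332·14) = 61.625 mg/L
Dose 4 (125 mg at t=9 h): 125·exp(−0.05332·11) = 69.533 mg/L
Dose 5 (265 mg at t=12 h): 265·exp(−0.05332·8) = 172.980 mg/L
Dose 6 (465 mg at t=15 h): 465·exp(−0.05332·5) = 356.182 mg/L
Dose 7 (285 mg at t=18 h): 285·exp(−0.05332·2) = 256.173 mg/L
C(20) = 135.980 + 169.666 + 61.625 + 69.533 + 172.980 + 356.182 + 256.173 = 1222.139 mg/L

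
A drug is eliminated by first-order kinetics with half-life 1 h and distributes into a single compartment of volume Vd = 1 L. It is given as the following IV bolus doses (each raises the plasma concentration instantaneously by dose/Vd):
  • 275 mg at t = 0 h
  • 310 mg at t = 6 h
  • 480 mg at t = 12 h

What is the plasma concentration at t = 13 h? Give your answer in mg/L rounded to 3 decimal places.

k = ln 2 / 1 = 0.69315 per h
Dose 1 (275 mg at t=0 h): 275·exp(−0.69315·13) = 0.034 mg/L
Dose 2 (310 mg at t=6 h): 310·exp(−0.69315·7) = 2.422 mg/L
Dose 3 (480 mg at t=12 h): 480·exp(−0.69315·1) = 240.000 mg/L
C(13) = 0.034 + 2.422 + 240.000 = 242.455 mg/L

242.455 mg/L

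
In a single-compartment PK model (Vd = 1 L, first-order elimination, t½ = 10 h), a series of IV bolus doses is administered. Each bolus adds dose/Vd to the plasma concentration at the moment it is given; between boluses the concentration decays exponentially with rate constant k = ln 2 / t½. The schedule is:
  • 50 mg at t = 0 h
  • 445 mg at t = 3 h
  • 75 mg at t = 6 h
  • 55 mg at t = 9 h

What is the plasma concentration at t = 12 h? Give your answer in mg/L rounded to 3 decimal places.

k = ln 2 / 10 = 0.06931 per h
Dose 1 (50 mg at t=0 h): 50·exp(−0.06931·12) = 21.764 mg/L
Dose 2 (445 mg at t=3 h): 445·exp(−0.06931·9) = 238.470 mg/L
Dose 3 (75 mg at t=6 h): 75·exp(−0.06931·6) = 49.482 mg/L
Dose 4 (55 mg at t=9 h): 55·exp(−0.06931·3) = 44.674 mg/L
C(12) = 21.764 + 238.470 + 49.482 + 44.674 = 354.389 mg/L

354.389 mg/L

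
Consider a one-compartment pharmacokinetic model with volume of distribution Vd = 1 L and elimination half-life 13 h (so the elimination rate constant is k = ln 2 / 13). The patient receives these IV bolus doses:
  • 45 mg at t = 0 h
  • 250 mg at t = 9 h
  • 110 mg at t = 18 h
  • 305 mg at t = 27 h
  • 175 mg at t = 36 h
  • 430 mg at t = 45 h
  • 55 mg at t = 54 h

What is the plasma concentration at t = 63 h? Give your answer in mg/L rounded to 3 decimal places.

k = ln 2 / 13 = 0.05332 per h
Dose 1 (45 mg at t=0 h): 45·exp(−0.05332·63) = 1.564 mg/L
Dose 2 (250 mg at t=9 h): 250·exp(−0.05332·54) = 14.045 mg/L
Dose 3 (110 mg at t=18 h): 110·exp(−0.05332·45) = 9.985 mg/L
Dose 4 (305 mg at t=27 h): 305·exp(−0.05332·36) = 44.738 mg/L
Dose 5 (175 mg at t=36 h): 175·exp(−0.05332·27) = 41.478 mg/L
Dose 6 (430 mg at t=45 h): 430·exp(−0.05332·18) = 164.686 mg/L
Dose 7 (55 mg at t=54 h): 55·exp(−0.05332·9) = 34.037 mg/L
C(63) = 1.564 + 14.045 + 9.985 + 44.738 + 41.478 + 164.686 + 34.037 = 310.535 mg/L

310.535 mg/L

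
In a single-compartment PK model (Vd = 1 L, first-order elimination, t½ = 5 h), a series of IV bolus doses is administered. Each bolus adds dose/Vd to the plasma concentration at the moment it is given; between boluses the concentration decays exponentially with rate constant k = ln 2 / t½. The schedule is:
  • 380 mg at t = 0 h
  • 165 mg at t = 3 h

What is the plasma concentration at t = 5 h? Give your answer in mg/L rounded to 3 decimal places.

315.047 mg/L

k = ln 2 / 5 = 0.13863 per h
Dose 1 (380 mg at t=0 h): 380·exp(−0.13863·5) = 190.000 mg/L
Dose 2 (165 mg at t=3 h): 165·exp(−0.13863·2) = 125.047 mg/L
C(5) = 190.000 + 125.047 = 315.047 mg/L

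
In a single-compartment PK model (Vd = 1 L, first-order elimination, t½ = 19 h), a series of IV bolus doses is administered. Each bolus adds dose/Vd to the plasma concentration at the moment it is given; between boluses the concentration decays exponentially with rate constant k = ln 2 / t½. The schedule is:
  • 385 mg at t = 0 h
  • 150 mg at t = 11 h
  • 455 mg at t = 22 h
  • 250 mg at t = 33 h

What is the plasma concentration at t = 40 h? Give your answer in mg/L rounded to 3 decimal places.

571.162 mg/L

k = ln 2 / 19 = 0.03648 per h
Dose 1 (385 mg at t=0 h): 385·exp(−0.03648·40) = 89.477 mg/L
Dose 2 (150 mg at t=11 h): 150·exp(−0.03648·29) = 52.074 mg/L
Dose 3 (455 mg at t=22 h): 455·exp(−0.03648·18) = 235.953 mg/L
Dose 4 (250 mg at t=33 h): 250·exp(−0.03648·7) = 193.657 mg/L
C(40) = 89.477 + 52.074 + 235.953 + 193.657 = 571.162 mg/L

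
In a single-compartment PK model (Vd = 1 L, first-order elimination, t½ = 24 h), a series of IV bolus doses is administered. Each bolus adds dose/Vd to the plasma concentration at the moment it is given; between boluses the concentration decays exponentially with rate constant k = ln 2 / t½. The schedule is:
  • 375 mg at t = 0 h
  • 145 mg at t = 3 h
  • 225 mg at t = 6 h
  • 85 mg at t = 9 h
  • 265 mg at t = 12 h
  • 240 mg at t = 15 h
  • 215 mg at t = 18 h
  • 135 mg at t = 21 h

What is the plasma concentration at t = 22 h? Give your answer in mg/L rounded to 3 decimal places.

k = ln 2 / 24 = 0.02888 per h
Dose 1 (375 mg at t=0 h): 375·exp(−0.02888·22) = 198.649 mg/L
Dose 2 (145 mg at t=3 h): 145·exp(−0.02888·19) = 83.763 mg/L
Dose 3 (225 mg at t=6 h): 225·exp(−0.02888·16) = 141.741 mg/L
Dose 4 (85 mg at t=9 h): 85·exp(−0.02888·13) = 58.393 mg/L
Dose 5 (265 mg at t=12 h): 265·exp(−0.02888·10) = 198.526 mg/L
Dose 6 (240 mg at t=15 h): 240·exp(−0.02888·7) = 196.070 mg/L
Dose 7 (215 mg at t=18 h): 215·exp(−0.02888·4) = 191.543 mg/L
Dose 8 (135 mg at t=21 h): 135·exp(−0.02888·1) = 131.157 mg/L
C(22) = 198.649 + 83.763 + 141.741 + 58.393 + 198.526 + 196.070 + 191.543 + 131.157 = 1199.842 mg/L

1199.842 mg/L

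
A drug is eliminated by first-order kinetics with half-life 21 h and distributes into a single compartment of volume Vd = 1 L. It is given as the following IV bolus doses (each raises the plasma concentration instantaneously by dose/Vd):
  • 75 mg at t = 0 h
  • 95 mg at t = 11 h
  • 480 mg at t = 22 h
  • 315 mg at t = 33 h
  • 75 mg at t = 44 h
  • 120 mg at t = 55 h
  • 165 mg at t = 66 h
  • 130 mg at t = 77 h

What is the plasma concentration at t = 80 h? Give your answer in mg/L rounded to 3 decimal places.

k = ln 2 / 21 = 0.03301 per h
Dose 1 (75 mg at t=0 h): 75·exp(−0.03301·80) = 5.349 mg/L
Dose 2 (95 mg at t=11 h): 95·exp(−0.03301·69) = 9.741 mg/L
Dose 3 (480 mg at t=22 h): 480·exp(−0.03301·58) = 70.766 mg/L
Dose 4 (315 mg at t=33 h): 315·exp(−0.03301·47) = 66.769 mg/L
Dose 5 (75 mg at t=44 h): 75·exp(−0.03301·36) = 22.857 mg/L
Dose 6 (120 mg at t=55 h): 120·exp(−0.03301·25) = 52.579 mg/L
Dose 7 (165 mg at t=66 h): 165·exp(−0.03301·14) = 103.943 mg/L
Dose 8 (130 mg at t=77 h): 130·exp(−0.03301·3) = 117.744 mg/L
C(80) = 5.349 + 9.741 + 70.766 + 66.769 + 22.857 + 52.579 + 103.943 + 117.744 = 449.749 mg/L

449.749 mg/L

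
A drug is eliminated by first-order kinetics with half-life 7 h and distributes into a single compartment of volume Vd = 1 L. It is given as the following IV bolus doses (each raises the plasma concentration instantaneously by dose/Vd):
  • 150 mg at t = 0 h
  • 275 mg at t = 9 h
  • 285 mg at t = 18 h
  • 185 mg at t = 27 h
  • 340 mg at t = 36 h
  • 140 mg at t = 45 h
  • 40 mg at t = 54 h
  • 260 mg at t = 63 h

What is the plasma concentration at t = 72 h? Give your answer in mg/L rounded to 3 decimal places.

k = ln 2 / 7 = 0.09902 per h
Dose 1 (150 mg at t=0 h): 150·exp(−0.09902·72) = 0.120 mg/L
Dose 2 (275 mg at t=9 h): 275·exp(−0.09902·63) = 0.537 mg/L
Dose 3 (285 mg at t=18 h): 285·exp(−0.09902·54) = 1.357 mg/L
Dose 4 (185 mg at t=27 h): 185·exp(−0.09902·45) = 2.148 mg/L
Dose 5 (340 mg at t=36 h): 340·exp(−0.09902·36) = 9.623 mg/L
Dose 6 (140 mg at t=45 h): 140·exp(−0.09902·27) = 9.661 mg/L
Dose 7 (40 mg at t=54 h): 40·exp(−0.09902·18) = 6.730 mg/L
Dose 8 (260 mg at t=63 h): 260·exp(−0.09902·9) = 106.644 mg/L
C(72) = 0.120 + 0.537 + 1.357 + 2.148 + 9.623 + 9.661 + 6.730 + 106.644 = 136.819 mg/L

136.819 mg/L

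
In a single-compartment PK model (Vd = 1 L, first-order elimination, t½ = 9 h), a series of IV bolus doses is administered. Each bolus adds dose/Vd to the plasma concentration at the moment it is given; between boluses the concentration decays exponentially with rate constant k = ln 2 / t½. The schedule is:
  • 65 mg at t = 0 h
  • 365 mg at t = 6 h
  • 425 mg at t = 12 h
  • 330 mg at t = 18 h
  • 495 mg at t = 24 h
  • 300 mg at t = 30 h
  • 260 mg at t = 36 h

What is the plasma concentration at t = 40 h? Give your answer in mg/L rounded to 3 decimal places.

k = ln 2 / 9 = 0.07702 per h
Dose 1 (65 mg at t=0 h): 65·exp(−0.07702·40) = 2.985 mg/L
Dose 2 (365 mg at t=6 h): 365·exp(−0.07702·34) = 26.611 mg/L
Dose 3 (425 mg at t=12 h): 425·exp(−0.07702·28) = 49.187 mg/L
Dose 4 (330 mg at t=18 h): 330·exp(−0.07702·22) = 60.627 mg/L
Dose 5 (495 mg at t=24 h): 495·exp(−0.07702·16) = 144.358 mg/L
Dose 6 (300 mg at t=30 h): 300·exp(−0.07702·10) = 138.881 mg/L
Dose 7 (260 mg at t=36 h): 260·exp(−0.07702·4) = 191.065 mg/L
C(40) = 2.985 + 26.611 + 49.187 + 60.627 + 144.358 + 138.881 + 191.065 = 613.715 mg/L

613.715 mg/L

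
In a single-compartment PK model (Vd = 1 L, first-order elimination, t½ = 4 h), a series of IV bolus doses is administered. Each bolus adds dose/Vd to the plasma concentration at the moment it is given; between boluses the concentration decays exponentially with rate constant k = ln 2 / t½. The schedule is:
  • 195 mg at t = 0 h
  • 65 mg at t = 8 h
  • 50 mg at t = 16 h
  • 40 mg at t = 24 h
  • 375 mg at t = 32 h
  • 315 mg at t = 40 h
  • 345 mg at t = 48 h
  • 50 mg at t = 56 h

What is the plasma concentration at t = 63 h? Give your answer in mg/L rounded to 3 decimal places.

48.172 mg/L

k = ln 2 / 4 = 0.17329 per h
Dose 1 (195 mg at t=0 h): 195·exp(−0.17329·63) = 0.004 mg/L
Dose 2 (65 mg at t=8 h): 65·exp(−0.17329·55) = 0.005 mg/L
Dose 3 (50 mg at t=16 h): 50·exp(−0.17329·47) = 0.015 mg/L
Dose 4 (40 mg at t=24 h): 40·exp(−0.17329·39) = 0.046 mg/L
Dose 5 (375 mg at t=32 h): 375·exp(−0.17329·31) = 1.742 mg/L
Dose 6 (315 mg at t=40 h): 315·exp(−0.17329·23) = 5.853 mg/L
Dose 7 (345 mg at t=48 h): 345·exp(−0.17329·15) = 25.642 mg/L
Dose 8 (50 mg at t=56 h): 50·exp(−0.17329·7) = 14.865 mg/L
C(63) = 0.004 + 0.005 + 0.015 + 0.046 + 1.742 + 5.853 + 25.642 + 14.865 = 48.172 mg/L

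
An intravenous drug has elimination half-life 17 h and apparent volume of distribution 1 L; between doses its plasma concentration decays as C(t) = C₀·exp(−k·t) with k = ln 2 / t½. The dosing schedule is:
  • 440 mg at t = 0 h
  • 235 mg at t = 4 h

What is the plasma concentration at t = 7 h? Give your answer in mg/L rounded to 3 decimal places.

k = ln 2 / 17 = 0.04077 per h
Dose 1 (440 mg at t=0 h): 440·exp(−0.04077·7) = 330.749 mg/L
Dose 2 (235 mg at t=4 h): 235·exp(−0.04077·3) = 207.943 mg/L
C(7) = 330.749 + 207.943 = 538.693 mg/L

538.693 mg/L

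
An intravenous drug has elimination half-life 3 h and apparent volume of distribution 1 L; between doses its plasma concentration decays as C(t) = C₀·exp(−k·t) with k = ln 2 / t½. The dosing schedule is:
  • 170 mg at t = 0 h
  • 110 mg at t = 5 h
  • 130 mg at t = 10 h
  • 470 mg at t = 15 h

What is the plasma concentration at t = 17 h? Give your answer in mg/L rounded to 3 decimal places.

332.098 mg/L

k = ln 2 / 3 = 0.23105 per h
Dose 1 (170 mg at t=0 h): 170·exp(−0.23105·17) = 3.347 mg/L
Dose 2 (110 mg at t=5 h): 110·exp(−0.23105·12) = 6.875 mg/L
Dose 3 (130 mg at t=10 h): 130·exp(−0.23105·7) = 25.795 mg/L
Dose 4 (470 mg at t=15 h): 470·exp(−0.23105·2) = 296.081 mg/L
C(17) = 3.347 + 6.875 + 25.795 + 296.081 = 332.098 mg/L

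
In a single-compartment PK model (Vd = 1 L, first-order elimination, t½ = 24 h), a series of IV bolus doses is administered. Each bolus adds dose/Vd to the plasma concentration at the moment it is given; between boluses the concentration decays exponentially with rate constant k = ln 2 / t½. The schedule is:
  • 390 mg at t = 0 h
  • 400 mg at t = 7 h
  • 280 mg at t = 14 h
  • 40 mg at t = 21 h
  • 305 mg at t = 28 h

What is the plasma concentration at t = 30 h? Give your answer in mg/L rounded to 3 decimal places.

k = ln 2 / 24 = 0.02888 per h
Dose 1 (390 mg at t=0 h): 390·exp(−0.02888·30) = 163.975 mg/L
Dose 2 (400 mg at t=7 h): 400·exp(−0.02888·23) = 205.860 mg/L
Dose 3 (280 mg at t=14 h): 280·exp(−0.02888·16) = 176.389 mg/L
Dose 4 (40 mg at t=21 h): 40·exp(−0.02888·9) = 30.844 mg/L
Dose 5 (305 mg at t=28 h): 305·exp(−0.02888·2) = 287.882 mg/L
C(30) = 163.975 + 205.860 + 176.389 + 30.844 + 287.882 = 864.950 mg/L

864.950 mg/L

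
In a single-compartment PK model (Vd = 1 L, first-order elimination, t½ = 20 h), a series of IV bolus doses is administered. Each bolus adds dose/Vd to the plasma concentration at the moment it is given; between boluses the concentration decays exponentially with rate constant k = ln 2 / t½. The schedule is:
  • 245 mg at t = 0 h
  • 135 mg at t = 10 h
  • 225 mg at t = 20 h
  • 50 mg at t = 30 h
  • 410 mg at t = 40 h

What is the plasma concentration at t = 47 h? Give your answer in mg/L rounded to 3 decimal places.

523.188 mg/L

k = ln 2 / 20 = 0.03466 per h
Dose 1 (245 mg at t=0 h): 245·exp(−0.03466·47) = 48.056 mg/L
Dose 2 (135 mg at t=10 h): 135·exp(−0.03466·37) = 37.448 mg/L
Dose 3 (225 mg at t=20 h): 225·exp(−0.03466·27) = 88.266 mg/L
Dose 4 (50 mg at t=30 h): 50·exp(−0.03466·17) = 27.739 mg/L
Dose 5 (410 mg at t=40 h): 410·exp(−0.03466·7) = 321.679 mg/L
C(47) = 48.056 + 37.448 + 88.266 + 27.739 + 321.679 = 523.188 mg/L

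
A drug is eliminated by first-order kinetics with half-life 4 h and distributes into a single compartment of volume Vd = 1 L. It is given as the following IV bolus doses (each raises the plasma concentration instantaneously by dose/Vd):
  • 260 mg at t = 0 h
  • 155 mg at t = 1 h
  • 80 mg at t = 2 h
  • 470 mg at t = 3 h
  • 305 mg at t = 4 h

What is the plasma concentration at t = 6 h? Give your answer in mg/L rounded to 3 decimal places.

k = ln 2 / 4 = 0.17329 per h
Dose 1 (260 mg at t=0 h): 260·exp(−0.17329·6) = 91.924 mg/L
Dose 2 (155 mg at t=1 h): 155·exp(−0.17329·5) = 65.169 mg/L
Dose 3 (80 mg at t=2 h): 80·exp(−0.17329·4) = 40.000 mg/L
Dose 4 (470 mg at t=3 h): 470·exp(−0.17329·3) = 279.464 mg/L
Dose 5 (305 mg at t=4 h): 305·exp(−0.17329·2) = 215.668 mg/L
C(6) = 91.924 + 65.169 + 40.000 + 279.464 + 215.668 = 692.225 mg/L

692.225 mg/L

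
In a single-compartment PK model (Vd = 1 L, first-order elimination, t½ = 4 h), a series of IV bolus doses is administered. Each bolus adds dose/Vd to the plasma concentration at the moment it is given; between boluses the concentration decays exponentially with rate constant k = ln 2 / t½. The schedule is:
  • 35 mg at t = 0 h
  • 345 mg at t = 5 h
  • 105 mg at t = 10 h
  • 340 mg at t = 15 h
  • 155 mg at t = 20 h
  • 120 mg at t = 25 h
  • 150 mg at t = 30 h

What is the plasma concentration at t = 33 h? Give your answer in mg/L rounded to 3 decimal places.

k = ln 2 / 4 = 0.17329 per h
Dose 1 (35 mg at t=0 h): 35·exp(−0.17329·33) = 0.115 mg/L
Dose 2 (345 mg at t=5 h): 345·exp(−0.17329·28) = 2.695 mg/L
Dose 3 (105 mg at t=10 h): 105·exp(−0.17329·23) = 1.951 mg/L
Dose 4 (340 mg at t=15 h): 340·exp(−0.17329·18) = 15.026 mg/L
Dose 5 (155 mg at t=20 h): 155·exp(−0.17329·13) = 16.292 mg/L
Dose 6 (120 mg at t=25 h): 120·exp(−0.17329·8) = 30.000 mg/L
Dose 7 (150 mg at t=30 h): 150·exp(−0.17329·3) = 89.191 mg/L
C(33) = 0.115 + 2.695 + 1.951 + 15.026 + 16.292 + 30.000 + 89.191 = 155.270 mg/L

155.270 mg/L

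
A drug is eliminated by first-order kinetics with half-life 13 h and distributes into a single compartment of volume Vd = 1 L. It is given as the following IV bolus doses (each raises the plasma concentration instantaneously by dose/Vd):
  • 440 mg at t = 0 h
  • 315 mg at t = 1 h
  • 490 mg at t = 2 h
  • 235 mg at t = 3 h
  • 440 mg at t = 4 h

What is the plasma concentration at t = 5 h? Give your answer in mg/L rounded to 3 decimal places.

1637.484 mg/L

k = ln 2 / 13 = 0.05332 per h
Dose 1 (440 mg at t=0 h): 440·exp(−0.05332·5) = 337.033 mg/L
Dose 2 (315 mg at t=1 h): 315·exp(−0.05332·4) = 254.499 mg/L
Dose 3 (490 mg at t=2 h): 490·exp(−0.05332·3) = 417.568 mg/L
Dose 4 (235 mg at t=3 h): 235·exp(−0.05332·2) = 211.230 mg/L
Dose 5 (440 mg at t=4 h): 440·exp(−0.05332·1) = 417.154 mg/L
C(5) = 337.033 + 254.499 + 417.568 + 211.230 + 417.154 = 1637.484 mg/L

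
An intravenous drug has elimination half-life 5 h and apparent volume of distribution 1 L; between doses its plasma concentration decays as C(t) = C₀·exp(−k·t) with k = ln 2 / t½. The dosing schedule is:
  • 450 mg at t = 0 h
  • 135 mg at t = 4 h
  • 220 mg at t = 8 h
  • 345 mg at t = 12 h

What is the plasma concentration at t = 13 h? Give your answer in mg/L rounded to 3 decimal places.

k = ln 2 / 5 = 0.13863 per h
Dose 1 (450 mg at t=0 h): 450·exp(−0.13863·13) = 74.222 mg/L
Dose 2 (135 mg at t=4 h): 135·exp(−0.13863·9) = 38.769 mg/L
Dose 3 (220 mg at t=8 h): 220·exp(−0.13863·5) = 110.000 mg/L
Dose 4 (345 mg at t=12 h): 345·exp(−0.13863·1) = 300.340 mg/L
C(13) = 74.222 + 38.769 + 110.000 + 300.340 = 523.331 mg/L

523.331 mg/L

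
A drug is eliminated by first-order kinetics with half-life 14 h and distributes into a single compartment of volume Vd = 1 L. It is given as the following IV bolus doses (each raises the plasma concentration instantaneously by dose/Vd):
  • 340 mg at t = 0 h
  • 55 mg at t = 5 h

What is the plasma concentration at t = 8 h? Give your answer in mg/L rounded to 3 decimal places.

276.212 mg/L

k = ln 2 / 14 = 0.04951 per h
Dose 1 (340 mg at t=0 h): 340·exp(−0.04951·8) = 228.803 mg/L
Dose 2 (55 mg at t=5 h): 55·exp(−0.04951·3) = 47.409 mg/L
C(8) = 228.803 + 47.409 = 276.212 mg/L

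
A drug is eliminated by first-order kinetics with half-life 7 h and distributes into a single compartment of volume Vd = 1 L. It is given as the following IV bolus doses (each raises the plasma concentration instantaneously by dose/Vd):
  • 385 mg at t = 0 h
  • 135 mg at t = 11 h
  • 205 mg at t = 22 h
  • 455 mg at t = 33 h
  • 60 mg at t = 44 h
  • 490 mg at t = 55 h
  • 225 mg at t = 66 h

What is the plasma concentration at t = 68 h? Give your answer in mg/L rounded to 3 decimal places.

342.709 mg/L

k = ln 2 / 7 = 0.09902 per h
Dose 1 (385 mg at t=0 h): 385·exp(−0.09902·68) = 0.458 mg/L
Dose 2 (135 mg at t=11 h): 135·exp(−0.09902·57) = 0.478 mg/L
Dose 3 (205 mg at t=22 h): 205·exp(−0.09902·46) = 2.156 mg/L
Dose 4 (455 mg at t=33 h): 455·exp(−0.09902·35) = 14.219 mg/L
Dose 5 (60 mg at t=44 h): 60·exp(−0.09902·24) = 5.572 mg/L
Dose 6 (490 mg at t=55 h): 490·exp(−0.09902·13) = 135.251 mg/L
Dose 7 (225 mg at t=66 h): 225·exp(−0.09902·2) = 184.575 mg/L
C(68) = 0.458 + 0.478 + 2.156 + 14.219 + 5.572 + 135.251 + 184.575 = 342.709 mg/L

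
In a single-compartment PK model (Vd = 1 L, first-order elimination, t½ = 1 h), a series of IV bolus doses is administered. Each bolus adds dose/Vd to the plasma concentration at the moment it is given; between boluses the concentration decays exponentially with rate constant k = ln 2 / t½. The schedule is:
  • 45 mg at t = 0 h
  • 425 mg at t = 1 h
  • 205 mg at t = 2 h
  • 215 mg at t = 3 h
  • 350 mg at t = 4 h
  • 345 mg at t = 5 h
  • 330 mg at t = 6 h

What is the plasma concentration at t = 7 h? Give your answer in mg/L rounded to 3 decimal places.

321.836 mg/L

k = ln 2 / 1 = 0.69315 per h
Dose 1 (45 mg at t=0 h): 45·exp(−0.69315·7) = 0.352 mg/L
Dose 2 (425 mg at t=1 h): 425·exp(−0.69315·6) = 6.641 mg/L
Dose 3 (205 mg at t=2 h): 205·exp(−0.69315·5) = 6.406 mg/L
Dose 4 (215 mg at t=3 h): 215·exp(−0.69315·4) = 13.438 mg/L
Dose 5 (350 mg at t=4 h): 350·exp(−0.69315·3) = 43.750 mg/L
Dose 6 (345 mg at t=5 h): 345·exp(−0.69315·2) = 86.250 mg/L
Dose 7 (330 mg at t=6 h): 330·exp(−0.69315·1) = 165.000 mg/L
C(7) = 0.352 + 6.641 + 6.406 + 13.438 + 43.750 + 86.250 + 165.000 = 321.836 mg/L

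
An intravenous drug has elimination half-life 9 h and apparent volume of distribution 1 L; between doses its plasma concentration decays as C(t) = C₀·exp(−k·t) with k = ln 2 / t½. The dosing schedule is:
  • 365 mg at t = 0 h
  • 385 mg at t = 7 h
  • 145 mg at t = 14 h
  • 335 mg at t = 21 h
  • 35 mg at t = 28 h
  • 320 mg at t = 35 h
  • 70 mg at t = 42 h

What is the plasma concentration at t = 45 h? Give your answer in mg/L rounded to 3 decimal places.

k = ln 2 / 9 = 0.07702 per h
Dose 1 (365 mg at t=0 h): 365·exp(−0.07702·45) = 11.406 mg/L
Dose 2 (385 mg at t=7 h): 385·exp(−0.07702·38) = 20.627 mg/L
Dose 3 (145 mg at t=14 h): 145·exp(−0.07702·31) = 13.319 mg/L
Dose 4 (335 mg at t=21 h): 335·exp(−0.07702·24) = 52.759 mg/L
Dose 5 (35 mg at t=28 h): 35·exp(−0.07702·17) = 9.451 mg/L
Dose 6 (320 mg at t=35 h): 320·exp(−0.07702·10) = 148.140 mg/L
Dose 7 (70 mg at t=42 h): 70·exp(−0.07702·3) = 55.559 mg/L
C(45) = 11.406 + 20.627 + 13.319 + 52.759 + 9.451 + 148.140 + 55.559 = 311.262 mg/L

311.262 mg/L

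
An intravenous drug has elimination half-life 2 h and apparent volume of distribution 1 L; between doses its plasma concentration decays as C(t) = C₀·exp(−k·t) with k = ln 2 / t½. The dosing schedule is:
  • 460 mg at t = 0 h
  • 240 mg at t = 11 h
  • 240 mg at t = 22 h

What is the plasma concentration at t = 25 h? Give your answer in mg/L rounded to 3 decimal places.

k = ln 2 / 2 = 0.34657 per h
Dose 1 (460 mg at t=0 h): 460·exp(−0.34657·25) = 0.079 mg/L
Dose 2 (240 mg at t=11 h): 240·exp(−0.34657·14) = 1.875 mg/L
Dose 3 (240 mg at t=22 h): 240·exp(−0.34657·3) = 84.853 mg/L
C(25) = 0.079 + 1.875 + 84.853 = 86.807 mg/L

86.807 mg/L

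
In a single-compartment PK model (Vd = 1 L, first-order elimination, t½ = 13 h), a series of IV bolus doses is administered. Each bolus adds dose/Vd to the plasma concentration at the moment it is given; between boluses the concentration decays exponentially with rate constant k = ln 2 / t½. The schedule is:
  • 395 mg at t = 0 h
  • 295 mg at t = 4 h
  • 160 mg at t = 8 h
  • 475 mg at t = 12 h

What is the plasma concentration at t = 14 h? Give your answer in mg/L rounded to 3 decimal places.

k = ln 2 / 13 = 0.05332 per h
Dose 1 (395 mg at t=0 h): 395·exp(−0.05332·14) = 187.245 mg/L
Dose 2 (295 mg at t=4 h): 295·exp(−0.05332·10) = 173.085 mg/L
Dose 3 (160 mg at t=8 h): 160·exp(−0.05332·6) = 116.194 mg/L
Dose 4 (475 mg at t=12 h): 475·exp(−0.05332·2) = 426.954 mg/L
C(14) = 187.245 + 173.085 + 116.194 + 426.954 = 903.479 mg/L

903.479 mg/L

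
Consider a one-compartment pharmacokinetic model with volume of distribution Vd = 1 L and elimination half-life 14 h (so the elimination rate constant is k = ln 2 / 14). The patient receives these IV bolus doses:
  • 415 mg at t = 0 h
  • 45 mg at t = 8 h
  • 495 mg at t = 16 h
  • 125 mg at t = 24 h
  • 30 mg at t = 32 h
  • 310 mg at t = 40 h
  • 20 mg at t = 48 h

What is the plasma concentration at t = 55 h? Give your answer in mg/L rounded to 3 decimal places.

k = ln 2 / 14 = 0.04951 per h
Dose 1 (415 mg at t=0 h): 415·exp(−0.04951·55) = 27.254 mg/L
Dose 2 (45 mg at t=8 h): 45·exp(−0.04951·47) = 4.391 mg/L
Dose 3 (495 mg at t=16 h): 495·exp(−0.04951·39) = 71.783 mg/L
Dose 4 (125 mg at t=24 h): 125·exp(−0.04951·31) = 26.937 mg/L
Dose 5 (30 mg at t=32 h): 30·exp(−0.04951·23) = 9.607 mg/L
Dose 6 (310 mg at t=40 h): 310·exp(−0.04951·15) = 147.513 mg/L
Dose 7 (20 mg at t=48 h): 20·exp(−0.04951·7) = 14.142 mg/L
C(55) = 27.254 + 4.391 + 71.783 + 26.937 + 9.607 + 147.513 + 14.142 = 301.627 mg/L

301.627 mg/L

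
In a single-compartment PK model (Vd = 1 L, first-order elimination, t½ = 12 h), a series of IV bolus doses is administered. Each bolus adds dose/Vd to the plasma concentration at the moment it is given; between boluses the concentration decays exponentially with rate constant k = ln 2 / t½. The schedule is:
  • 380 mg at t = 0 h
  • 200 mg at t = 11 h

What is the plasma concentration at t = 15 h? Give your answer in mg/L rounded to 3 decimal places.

k = ln 2 / 12 = 0.05776 per h
Dose 1 (380 mg at t=0 h): 380·exp(−0.05776·15) = 159.770 mg/L
Dose 2 (200 mg at t=11 h): 200·exp(−0.05776·4) = 158.740 mg/L
C(15) = 159.770 + 158.740 = 318.510 mg/L

318.510 mg/L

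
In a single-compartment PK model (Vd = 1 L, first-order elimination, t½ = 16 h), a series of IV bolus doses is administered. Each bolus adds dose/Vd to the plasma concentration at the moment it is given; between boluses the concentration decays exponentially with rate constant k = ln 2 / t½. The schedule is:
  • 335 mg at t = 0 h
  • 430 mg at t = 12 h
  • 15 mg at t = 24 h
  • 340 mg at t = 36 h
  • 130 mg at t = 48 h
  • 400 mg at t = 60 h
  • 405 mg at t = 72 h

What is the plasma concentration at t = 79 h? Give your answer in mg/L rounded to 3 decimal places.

k = ln 2 / 16 = 0.04332 per h
Dose 1 (335 mg at t=0 h): 335·exp(−0.04332·79) = 10.932 mg/L
Dose 2 (430 mg at t=12 h): 430·exp(−0.04332·67) = 23.600 mg/L
Dose 3 (15 mg at t=24 h): 15·exp(−0.04332·55) = 1.385 mg/L
Dose 4 (340 mg at t=36 h): 340·exp(−0.04332·43) = 52.779 mg/L
Dose 5 (130 mg at t=48 h): 130·exp(−0.04332·31) = 33.939 mg/L
Dose 6 (400 mg at t=60 h): 400·exp(−0.04332·19) = 175.625 mg/L
Dose 7 (405 mg at t=72 h): 405·exp(−0.04332·7) = 299.057 mg/L
C(79) = 10.932 + 23.600 + 1.385 + 52.779 + 33.939 + 175.625 + 299.057 = 597.317 mg/L

597.317 mg/L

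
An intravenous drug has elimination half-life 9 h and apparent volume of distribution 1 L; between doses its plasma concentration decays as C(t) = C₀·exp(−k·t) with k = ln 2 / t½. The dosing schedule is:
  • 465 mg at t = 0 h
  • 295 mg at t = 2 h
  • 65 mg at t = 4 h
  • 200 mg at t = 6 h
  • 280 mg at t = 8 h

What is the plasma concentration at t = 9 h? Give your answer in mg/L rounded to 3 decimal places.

k = ln 2 / 9 = 0.07702 per h
Dose 1 (465 mg at t=0 h): 465·exp(−0.07702·9) = 232.500 mg/L
Dose 2 (295 mg at t=2 h): 295·exp(−0.07702·7) = 172.063 mg/L
Dose 3 (65 mg at t=4 h): 65·exp(−0.07702·5) = 44.226 mg/L
Dose 4 (200 mg at t=6 h): 200·exp(−0.07702·3) = 158.740 mg/L
Dose 5 (280 mg at t=8 h): 280·exp(−0.07702·1) = 259.245 mg/L
C(9) = 232.500 + 172.063 + 44.226 + 158.740 + 259.245 = 866.774 mg/L

866.774 mg/L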